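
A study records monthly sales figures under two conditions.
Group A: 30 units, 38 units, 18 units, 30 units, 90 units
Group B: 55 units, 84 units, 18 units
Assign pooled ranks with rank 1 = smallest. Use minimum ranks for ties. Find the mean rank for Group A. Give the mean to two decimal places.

4.00

Sorted (ascending): 18, 18, 30, 30, 38, 55, 84, 90
The 2 values of 18 occupy positions 1–2 → each gets rank 1.
The 2 values of 30 occupy positions 3–4 → each gets rank 3.
Group A values → pooled ranks: 30→3, 38→5, 18→1, 30→3, 90→8
Mean rank = (3 + 5 + 1 + 3 + 8) / 5 = 4.00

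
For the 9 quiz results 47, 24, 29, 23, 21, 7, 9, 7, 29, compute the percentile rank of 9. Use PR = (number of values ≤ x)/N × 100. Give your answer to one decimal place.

33.3

N = 9.
Strictly below 9: 2. Equal to 9: 1.
PR = 3/9 × 100 = 33.3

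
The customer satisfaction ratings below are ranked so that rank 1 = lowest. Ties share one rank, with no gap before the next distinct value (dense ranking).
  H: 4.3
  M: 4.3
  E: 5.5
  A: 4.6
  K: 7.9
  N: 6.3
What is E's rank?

Sorted (ascending): 4.3, 4.3, 4.6, 5.5, 6.3, 7.9
The 2 values of 4.3 share dense rank 1.
Remaining distinct values take the next consecutive integers.
E has value 5.5 → rank 3.

3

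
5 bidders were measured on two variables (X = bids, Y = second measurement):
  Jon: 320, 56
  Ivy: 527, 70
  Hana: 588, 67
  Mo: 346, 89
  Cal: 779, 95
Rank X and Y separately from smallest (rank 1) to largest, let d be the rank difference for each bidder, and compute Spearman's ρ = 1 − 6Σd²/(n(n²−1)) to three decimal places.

0.600

Ranks of variable 1: 1, 3, 4, 2, 5
Ranks of variable 2: 1, 3, 2, 4, 5
d = r₁ − r₂: 0, 0, 2, -2, 0
d²: 0, 0, 4, 4, 0; Σd² = 8
ρ = 1 − 6·8/(5·24) = 1 − 48/120 = 0.600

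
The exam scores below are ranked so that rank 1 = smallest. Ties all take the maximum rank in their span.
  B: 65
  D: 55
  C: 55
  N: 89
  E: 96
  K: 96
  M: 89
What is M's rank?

Sorted (ascending): 55, 55, 65, 89, 89, 96, 96
The 2 values of 55 occupy positions 1–2 → each gets rank 2.
The 2 values of 89 occupy positions 4–5 → each gets rank 5.
The 2 values of 96 occupy positions 6–7 → each gets rank 7.
M has value 89 → rank 5.

5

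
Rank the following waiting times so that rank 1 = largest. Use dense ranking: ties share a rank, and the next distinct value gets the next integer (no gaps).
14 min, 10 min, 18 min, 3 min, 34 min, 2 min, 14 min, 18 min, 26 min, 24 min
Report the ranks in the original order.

5, 6, 4, 7, 1, 8, 5, 4, 2, 3

Sorted (descending): 34, 26, 24, 18, 18, 14, 14, 10, 3, 2
The 2 values of 18 share dense rank 4.
The 2 values of 14 share dense rank 5.
Remaining distinct values take the next consecutive integers.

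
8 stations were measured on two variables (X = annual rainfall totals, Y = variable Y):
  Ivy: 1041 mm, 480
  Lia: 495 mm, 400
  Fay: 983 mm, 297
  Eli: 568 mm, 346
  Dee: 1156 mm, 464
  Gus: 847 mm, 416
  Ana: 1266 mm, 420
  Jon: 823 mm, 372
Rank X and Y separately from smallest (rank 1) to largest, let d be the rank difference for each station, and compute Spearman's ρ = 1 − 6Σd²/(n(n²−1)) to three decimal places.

Ranks of variable 1: 6, 1, 5, 2, 7, 4, 8, 3
Ranks of variable 2: 8, 4, 1, 2, 7, 5, 6, 3
d = r₁ − r₂: -2, -3, 4, 0, 0, -1, 2, 0
d²: 4, 9, 16, 0, 0, 1, 4, 0; Σd² = 34
ρ = 1 − 6·34/(8·63) = 1 − 204/504 = 0.595

0.595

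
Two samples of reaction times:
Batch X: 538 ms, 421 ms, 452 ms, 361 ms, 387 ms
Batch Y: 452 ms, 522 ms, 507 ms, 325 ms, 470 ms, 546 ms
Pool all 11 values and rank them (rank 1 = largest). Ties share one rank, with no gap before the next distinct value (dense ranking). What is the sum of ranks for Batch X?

32

Sorted (descending): 546, 538, 522, 507, 470, 452, 452, 421, 387, 361, 325
The 2 values of 452 share dense rank 6.
Remaining distinct values take the next consecutive integers.
Batch X values → pooled ranks: 538→2, 421→7, 452→6, 361→9, 387→8
Rank sum = 2 + 7 + 6 + 9 + 8 = 32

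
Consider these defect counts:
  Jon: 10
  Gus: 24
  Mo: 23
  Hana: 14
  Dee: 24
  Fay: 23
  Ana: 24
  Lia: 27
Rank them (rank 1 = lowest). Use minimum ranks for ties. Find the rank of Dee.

5

Sorted (ascending): 10, 14, 23, 23, 24, 24, 24, 27
The 2 values of 23 occupy positions 3–4 → each gets rank 3.
The 3 values of 24 occupy positions 5–7 → each gets rank 5.
Dee has value 24 → rank 5.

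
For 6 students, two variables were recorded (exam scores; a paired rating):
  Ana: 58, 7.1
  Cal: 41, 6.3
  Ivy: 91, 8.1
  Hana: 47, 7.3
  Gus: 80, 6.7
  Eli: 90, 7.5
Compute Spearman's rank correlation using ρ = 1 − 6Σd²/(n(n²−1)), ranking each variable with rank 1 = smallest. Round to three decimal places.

Ranks of variable 1: 3, 1, 6, 2, 4, 5
Ranks of variable 2: 3, 1, 6, 4, 2, 5
d = r₁ − r₂: 0, 0, 0, -2, 2, 0
d²: 0, 0, 0, 4, 4, 0; Σd² = 8
ρ = 1 − 6·8/(6·35) = 1 − 48/210 = 0.771

0.771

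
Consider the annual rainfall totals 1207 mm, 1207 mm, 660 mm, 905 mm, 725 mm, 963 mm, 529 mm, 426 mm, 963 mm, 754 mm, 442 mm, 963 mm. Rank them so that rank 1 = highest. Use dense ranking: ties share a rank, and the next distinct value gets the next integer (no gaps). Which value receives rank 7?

Sorted (descending): 1207, 1207, 963, 963, 963, 905, 754, 725, 660, 529, 442, 426
The 2 values of 1207 share dense rank 1.
The 3 values of 963 share dense rank 2.
Remaining distinct values take the next consecutive integers.
Rank 7 → value 529.

529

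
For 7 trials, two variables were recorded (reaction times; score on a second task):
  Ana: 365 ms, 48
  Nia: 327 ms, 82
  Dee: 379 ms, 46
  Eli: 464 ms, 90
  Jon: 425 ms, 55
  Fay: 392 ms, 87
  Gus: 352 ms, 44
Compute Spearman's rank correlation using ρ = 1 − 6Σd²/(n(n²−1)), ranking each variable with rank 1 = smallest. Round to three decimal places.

0.536

Ranks of variable 1: 3, 1, 4, 7, 6, 5, 2
Ranks of variable 2: 3, 5, 2, 7, 4, 6, 1
d = r₁ − r₂: 0, -4, 2, 0, 2, -1, 1
d²: 0, 16, 4, 0, 4, 1, 1; Σd² = 26
ρ = 1 − 6·26/(7·48) = 1 − 156/336 = 0.536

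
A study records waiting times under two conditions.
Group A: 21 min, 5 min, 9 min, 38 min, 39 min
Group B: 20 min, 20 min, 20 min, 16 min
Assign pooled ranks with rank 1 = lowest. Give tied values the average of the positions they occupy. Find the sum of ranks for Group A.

27

Sorted (ascending): 5, 9, 16, 20, 20, 20, 21, 38, 39
The 3 values of 20 occupy positions 4–6 → average rank 5.
Group A values → pooled ranks: 21→7, 5→1, 9→2, 38→8, 39→9
Rank sum = 7 + 1 + 2 + 8 + 9 = 27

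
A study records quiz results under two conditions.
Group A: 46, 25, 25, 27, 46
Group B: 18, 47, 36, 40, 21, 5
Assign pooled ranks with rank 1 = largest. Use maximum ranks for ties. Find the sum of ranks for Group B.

40

Sorted (descending): 47, 46, 46, 40, 36, 27, 25, 25, 21, 18, 5
The 2 values of 46 occupy positions 2–3 → each gets rank 3.
The 2 values of 25 occupy positions 7–8 → each gets rank 8.
Group B values → pooled ranks: 18→10, 47→1, 36→5, 40→4, 21→9, 5→11
Rank sum = 10 + 1 + 5 + 4 + 9 + 11 = 40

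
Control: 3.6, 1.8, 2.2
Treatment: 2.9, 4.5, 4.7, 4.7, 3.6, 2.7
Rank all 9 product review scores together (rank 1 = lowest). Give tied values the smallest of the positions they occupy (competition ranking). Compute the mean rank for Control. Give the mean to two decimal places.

2.67

Sorted (ascending): 1.8, 2.2, 2.7, 2.9, 3.6, 3.6, 4.5, 4.7, 4.7
The 2 values of 3.6 occupy positions 5–6 → each gets rank 5.
The 2 values of 4.7 occupy positions 8–9 → each gets rank 8.
Control values → pooled ranks: 3.6→5, 1.8→1, 2.2→2
Mean rank = (5 + 1 + 2) / 3 = 2.67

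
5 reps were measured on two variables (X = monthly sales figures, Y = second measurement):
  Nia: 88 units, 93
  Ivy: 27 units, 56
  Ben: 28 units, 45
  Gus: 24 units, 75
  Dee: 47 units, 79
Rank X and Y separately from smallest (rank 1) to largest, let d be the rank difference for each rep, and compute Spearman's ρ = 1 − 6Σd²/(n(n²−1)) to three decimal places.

0.600

Ranks of variable 1: 5, 2, 3, 1, 4
Ranks of variable 2: 5, 2, 1, 3, 4
d = r₁ − r₂: 0, 0, 2, -2, 0
d²: 0, 0, 4, 4, 0; Σd² = 8
ρ = 1 − 6·8/(5·24) = 1 − 48/120 = 0.600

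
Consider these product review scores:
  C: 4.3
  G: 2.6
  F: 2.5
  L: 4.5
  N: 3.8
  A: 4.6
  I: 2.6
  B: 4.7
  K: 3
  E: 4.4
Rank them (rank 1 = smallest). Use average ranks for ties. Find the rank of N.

5

Sorted (ascending): 2.5, 2.6, 2.6, 3, 3.8, 4.3, 4.4, 4.5, 4.6, 4.7
The 2 values of 2.6 occupy positions 2–3 → average rank (2+3)/2 = 2.5.
N has value 3.8 → rank 5.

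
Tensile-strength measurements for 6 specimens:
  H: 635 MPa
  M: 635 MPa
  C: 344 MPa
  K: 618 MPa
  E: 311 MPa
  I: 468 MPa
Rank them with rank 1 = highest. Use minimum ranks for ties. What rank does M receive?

1

Sorted (descending): 635, 635, 618, 468, 344, 311
The 2 values of 635 occupy positions 1–2 → each gets rank 1.
M has value 635 MPa → rank 1.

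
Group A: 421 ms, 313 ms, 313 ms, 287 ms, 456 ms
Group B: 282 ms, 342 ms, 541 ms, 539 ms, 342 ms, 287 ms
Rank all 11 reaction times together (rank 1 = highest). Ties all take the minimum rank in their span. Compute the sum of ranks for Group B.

Sorted (descending): 541, 539, 456, 421, 342, 342, 313, 313, 287, 287, 282
The 2 values of 342 occupy positions 5–6 → each gets rank 5.
The 2 values of 313 occupy positions 7–8 → each gets rank 7.
The 2 values of 287 occupy positions 9–10 → each gets rank 9.
Group B values → pooled ranks: 282→11, 342→5, 541→1, 539→2, 342→5, 287→9
Rank sum = 11 + 5 + 1 + 2 + 5 + 9 = 33

33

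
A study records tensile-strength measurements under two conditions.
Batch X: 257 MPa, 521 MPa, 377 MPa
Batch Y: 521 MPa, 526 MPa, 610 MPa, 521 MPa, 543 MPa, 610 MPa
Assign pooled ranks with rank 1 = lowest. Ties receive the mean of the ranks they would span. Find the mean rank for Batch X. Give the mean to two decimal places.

2.33

Sorted (ascending): 257, 377, 521, 521, 521, 526, 543, 610, 610
The 3 values of 521 occupy positions 3–5 → average rank 4.
The 2 values of 610 occupy positions 8–9 → average rank (8+9)/2 = 8.5.
Batch X values → pooled ranks: 257→1, 521→4, 377→2
Mean rank = (1 + 4 + 2) / 3 = 2.33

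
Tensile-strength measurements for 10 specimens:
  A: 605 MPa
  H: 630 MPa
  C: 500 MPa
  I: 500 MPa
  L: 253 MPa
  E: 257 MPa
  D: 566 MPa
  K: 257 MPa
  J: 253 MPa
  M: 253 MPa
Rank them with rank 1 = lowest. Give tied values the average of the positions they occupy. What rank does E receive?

4.5

Sorted (ascending): 253, 253, 253, 257, 257, 500, 500, 566, 605, 630
The 3 values of 253 occupy positions 1–3 → average rank 2.
The 2 values of 257 occupy positions 4–5 → average rank (4+5)/2 = 4.5.
The 2 values of 500 occupy positions 6–7 → average rank (6+7)/2 = 6.5.
E has value 257 MPa → rank 4.5.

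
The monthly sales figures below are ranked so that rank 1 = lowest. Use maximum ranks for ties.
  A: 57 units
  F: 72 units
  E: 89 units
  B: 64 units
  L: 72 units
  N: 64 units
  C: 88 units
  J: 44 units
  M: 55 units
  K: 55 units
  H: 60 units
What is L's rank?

9

Sorted (ascending): 44, 55, 55, 57, 60, 64, 64, 72, 72, 88, 89
The 2 values of 55 occupy positions 2–3 → each gets rank 3.
The 2 values of 64 occupy positions 6–7 → each gets rank 7.
The 2 values of 72 occupy positions 8–9 → each gets rank 9.
L has value 72 units → rank 9.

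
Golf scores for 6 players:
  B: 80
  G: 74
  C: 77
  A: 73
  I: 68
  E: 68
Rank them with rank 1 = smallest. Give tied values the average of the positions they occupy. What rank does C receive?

Sorted (ascending): 68, 68, 73, 74, 77, 80
The 2 values of 68 occupy positions 1–2 → average rank (1+2)/2 = 1.5.
C has value 77 → rank 5.

5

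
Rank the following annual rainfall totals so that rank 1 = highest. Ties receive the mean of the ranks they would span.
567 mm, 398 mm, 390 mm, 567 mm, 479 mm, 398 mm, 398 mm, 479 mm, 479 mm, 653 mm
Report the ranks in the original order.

Sorted (descending): 653, 567, 567, 479, 479, 479, 398, 398, 398, 390
The 2 values of 567 occupy positions 2–3 → average rank (2+3)/2 = 2.5.
The 3 values of 479 occupy positions 4–6 → average rank 5.
The 3 values of 398 occupy positions 7–9 → average rank 8.

2.5, 8, 10, 2.5, 5, 8, 8, 5, 5, 1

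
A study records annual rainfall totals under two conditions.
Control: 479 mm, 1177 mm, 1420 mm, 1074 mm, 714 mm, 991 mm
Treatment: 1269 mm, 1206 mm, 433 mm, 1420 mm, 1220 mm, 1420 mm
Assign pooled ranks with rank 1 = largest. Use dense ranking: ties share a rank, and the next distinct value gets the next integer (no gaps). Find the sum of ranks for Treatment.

21

Sorted (descending): 1420, 1420, 1420, 1269, 1220, 1206, 1177, 1074, 991, 714, 479, 433
The 3 values of 1420 share dense rank 1.
Remaining distinct values take the next consecutive integers.
Treatment values → pooled ranks: 1269→2, 1206→4, 433→10, 1420→1, 1220→3, 1420→1
Rank sum = 2 + 4 + 10 + 1 + 3 + 1 = 21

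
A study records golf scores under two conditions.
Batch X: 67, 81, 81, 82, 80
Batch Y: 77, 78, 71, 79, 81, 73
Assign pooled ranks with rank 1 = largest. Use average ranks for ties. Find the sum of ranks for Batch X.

Sorted (descending): 82, 81, 81, 81, 80, 79, 78, 77, 73, 71, 67
The 3 values of 81 occupy positions 2–4 → average rank 3.
Batch X values → pooled ranks: 67→11, 81→3, 81→3, 82→1, 80→5
Rank sum = 11 + 3 + 3 + 1 + 5 = 23

23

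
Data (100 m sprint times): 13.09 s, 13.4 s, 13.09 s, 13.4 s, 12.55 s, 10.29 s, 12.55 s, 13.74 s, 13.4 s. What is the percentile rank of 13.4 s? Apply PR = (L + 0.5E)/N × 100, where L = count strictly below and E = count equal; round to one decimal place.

N = 9.
Strictly below 13.4: 5. Equal to 13.4: 3.
PR = (5 + 0.5·3)/9 × 100 = 72.2

72.2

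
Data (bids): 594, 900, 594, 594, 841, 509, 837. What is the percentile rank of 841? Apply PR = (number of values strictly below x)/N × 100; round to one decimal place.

N = 7.
Strictly below 841: 5. Equal to 841: 1.
PR = 5/7 × 100 = 71.4

71.4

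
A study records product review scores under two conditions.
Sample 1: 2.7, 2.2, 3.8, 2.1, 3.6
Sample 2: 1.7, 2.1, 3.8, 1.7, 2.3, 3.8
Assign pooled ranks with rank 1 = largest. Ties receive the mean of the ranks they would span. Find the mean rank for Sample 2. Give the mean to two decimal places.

Sorted (descending): 3.8, 3.8, 3.8, 3.6, 2.7, 2.3, 2.2, 2.1, 2.1, 1.7, 1.7
The 3 values of 3.8 occupy positions 1–3 → average rank 2.
The 2 values of 2.1 occupy positions 8–9 → average rank (8+9)/2 = 8.5.
The 2 values of 1.7 occupy positions 10–11 → average rank (10+11)/2 = 10.5.
Sample 2 values → pooled ranks: 1.7→10.5, 2.1→8.5, 3.8→2, 1.7→10.5, 2.3→6, 3.8→2
Mean rank = (10.5 + 8.5 + 2 + 10.5 + 6 + 2) / 6 = 6.58

6.58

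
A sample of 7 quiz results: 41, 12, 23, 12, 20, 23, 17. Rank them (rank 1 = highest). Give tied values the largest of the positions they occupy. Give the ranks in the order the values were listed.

Sorted (descending): 41, 23, 23, 20, 17, 12, 12
The 2 values of 23 occupy positions 2–3 → each gets rank 3.
The 2 values of 12 occupy positions 6–7 → each gets rank 7.

1, 7, 3, 7, 4, 3, 5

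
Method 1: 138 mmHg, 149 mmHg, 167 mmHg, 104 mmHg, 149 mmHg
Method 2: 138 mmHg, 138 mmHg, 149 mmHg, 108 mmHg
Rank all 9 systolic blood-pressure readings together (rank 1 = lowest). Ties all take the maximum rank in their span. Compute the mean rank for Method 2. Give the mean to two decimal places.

Sorted (ascending): 104, 108, 138, 138, 138, 149, 149, 149, 167
The 3 values of 138 occupy positions 3–5 → each gets rank 5.
The 3 values of 149 occupy positions 6–8 → each gets rank 8.
Method 2 values → pooled ranks: 138→5, 138→5, 149→8, 108→2
Mean rank = (5 + 5 + 8 + 2) / 4 = 5.00

5.00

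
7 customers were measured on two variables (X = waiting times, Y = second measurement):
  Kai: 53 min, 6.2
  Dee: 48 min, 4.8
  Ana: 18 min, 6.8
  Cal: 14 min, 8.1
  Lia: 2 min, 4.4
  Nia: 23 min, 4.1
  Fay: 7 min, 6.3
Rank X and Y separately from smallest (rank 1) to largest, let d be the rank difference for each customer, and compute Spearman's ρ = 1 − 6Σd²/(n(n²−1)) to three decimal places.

Ranks of variable 1: 7, 6, 4, 3, 1, 5, 2
Ranks of variable 2: 4, 3, 6, 7, 2, 1, 5
d = r₁ − r₂: 3, 3, -2, -4, -1, 4, -3
d²: 9, 9, 4, 16, 1, 16, 9; Σd² = 64
ρ = 1 − 6·64/(7·48) = 1 − 384/336 = -0.143

-0.143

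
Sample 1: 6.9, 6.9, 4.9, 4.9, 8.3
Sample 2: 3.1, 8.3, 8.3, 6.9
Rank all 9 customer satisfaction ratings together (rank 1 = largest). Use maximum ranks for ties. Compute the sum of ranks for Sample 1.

Sorted (descending): 8.3, 8.3, 8.3, 6.9, 6.9, 6.9, 4.9, 4.9, 3.1
The 3 values of 8.3 occupy positions 1–3 → each gets rank 3.
The 3 values of 6.9 occupy positions 4–6 → each gets rank 6.
The 2 values of 4.9 occupy positions 7–8 → each gets rank 8.
Sample 1 values → pooled ranks: 6.9→6, 6.9→6, 4.9→8, 4.9→8, 8.3→3
Rank sum = 6 + 6 + 8 + 8 + 3 = 31

31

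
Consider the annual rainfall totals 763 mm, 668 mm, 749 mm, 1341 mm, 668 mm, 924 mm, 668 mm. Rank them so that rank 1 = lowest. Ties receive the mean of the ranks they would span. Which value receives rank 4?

749

Sorted (ascending): 668, 668, 668, 749, 763, 924, 1341
The 3 values of 668 occupy positions 1–3 → average rank 2.
Rank 4 → value 749.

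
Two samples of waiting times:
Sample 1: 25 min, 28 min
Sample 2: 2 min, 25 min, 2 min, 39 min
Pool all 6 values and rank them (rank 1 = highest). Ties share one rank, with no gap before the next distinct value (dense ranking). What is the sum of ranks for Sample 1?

Sorted (descending): 39, 28, 25, 25, 2, 2
The 2 values of 25 share dense rank 3.
The 2 values of 2 share dense rank 4.
Remaining distinct values take the next consecutive integers.
Sample 1 values → pooled ranks: 25→3, 28→2
Rank sum = 3 + 2 = 5

5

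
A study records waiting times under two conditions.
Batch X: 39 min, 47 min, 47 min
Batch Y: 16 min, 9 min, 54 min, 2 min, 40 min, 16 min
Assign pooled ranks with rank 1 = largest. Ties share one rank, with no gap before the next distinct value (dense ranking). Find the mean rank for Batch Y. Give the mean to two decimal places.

Sorted (descending): 54, 47, 47, 40, 39, 16, 16, 9, 2
The 2 values of 47 share dense rank 2.
The 2 values of 16 share dense rank 5.
Remaining distinct values take the next consecutive integers.
Batch Y values → pooled ranks: 16→5, 9→6, 54→1, 2→7, 40→3, 16→5
Mean rank = (5 + 6 + 1 + 7 + 3 + 5) / 6 = 4.50

4.50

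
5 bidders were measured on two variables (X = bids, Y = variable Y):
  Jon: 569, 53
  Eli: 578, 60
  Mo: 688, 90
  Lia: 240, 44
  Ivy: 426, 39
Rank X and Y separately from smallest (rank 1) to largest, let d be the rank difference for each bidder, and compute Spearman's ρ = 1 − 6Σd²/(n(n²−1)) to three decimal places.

0.900

Ranks of variable 1: 3, 4, 5, 1, 2
Ranks of variable 2: 3, 4, 5, 2, 1
d = r₁ − r₂: 0, 0, 0, -1, 1
d²: 0, 0, 0, 1, 1; Σd² = 2
ρ = 1 − 6·2/(5·24) = 1 − 12/120 = 0.900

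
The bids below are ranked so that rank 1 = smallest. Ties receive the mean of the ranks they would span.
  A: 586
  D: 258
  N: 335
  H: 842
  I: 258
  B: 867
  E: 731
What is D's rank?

Sorted (ascending): 258, 258, 335, 586, 731, 842, 867
The 2 values of 258 occupy positions 1–2 → average rank (1+2)/2 = 1.5.
D has value 258 → rank 1.5.

1.5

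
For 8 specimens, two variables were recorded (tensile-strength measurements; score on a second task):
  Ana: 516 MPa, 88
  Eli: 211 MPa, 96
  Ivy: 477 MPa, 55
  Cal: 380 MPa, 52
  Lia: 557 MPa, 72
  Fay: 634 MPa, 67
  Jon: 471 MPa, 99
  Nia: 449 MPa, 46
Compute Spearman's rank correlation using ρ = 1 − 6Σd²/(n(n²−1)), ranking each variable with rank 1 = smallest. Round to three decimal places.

0.048

Ranks of variable 1: 6, 1, 5, 2, 7, 8, 4, 3
Ranks of variable 2: 6, 7, 3, 2, 5, 4, 8, 1
d = r₁ − r₂: 0, -6, 2, 0, 2, 4, -4, 2
d²: 0, 36, 4, 0, 4, 16, 16, 4; Σd² = 80
ρ = 1 − 6·80/(8·63) = 1 − 480/504 = 0.048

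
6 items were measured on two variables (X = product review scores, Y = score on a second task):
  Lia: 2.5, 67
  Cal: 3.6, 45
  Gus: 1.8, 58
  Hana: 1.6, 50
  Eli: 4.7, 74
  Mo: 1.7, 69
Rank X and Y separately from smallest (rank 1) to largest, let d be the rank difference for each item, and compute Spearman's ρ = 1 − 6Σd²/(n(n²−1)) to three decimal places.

0.257

Ranks of variable 1: 4, 5, 3, 1, 6, 2
Ranks of variable 2: 4, 1, 3, 2, 6, 5
d = r₁ − r₂: 0, 4, 0, -1, 0, -3
d²: 0, 16, 0, 1, 0, 9; Σd² = 26
ρ = 1 − 6·26/(6·35) = 1 − 156/210 = 0.257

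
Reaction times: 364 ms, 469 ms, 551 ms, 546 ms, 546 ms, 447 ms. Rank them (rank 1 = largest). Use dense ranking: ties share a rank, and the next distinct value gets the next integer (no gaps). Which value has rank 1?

Sorted (descending): 551, 546, 546, 469, 447, 364
The 2 values of 546 share dense rank 2.
Remaining distinct values take the next consecutive integers.
Rank 1 → value 551.

551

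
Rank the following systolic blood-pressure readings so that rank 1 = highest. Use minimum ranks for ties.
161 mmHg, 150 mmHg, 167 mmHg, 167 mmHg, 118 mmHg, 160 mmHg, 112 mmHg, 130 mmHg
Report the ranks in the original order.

Sorted (descending): 167, 167, 161, 160, 150, 130, 118, 112
The 2 values of 167 occupy positions 1–2 → each gets rank 1.

3, 5, 1, 1, 7, 4, 8, 6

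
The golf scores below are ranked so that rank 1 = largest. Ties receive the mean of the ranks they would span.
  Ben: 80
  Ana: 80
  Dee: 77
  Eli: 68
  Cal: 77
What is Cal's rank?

3.5

Sorted (descending): 80, 80, 77, 77, 68
The 2 values of 80 occupy positions 1–2 → average rank (1+2)/2 = 1.5.
The 2 values of 77 occupy positions 3–4 → average rank (3+4)/2 = 3.5.
Cal has value 77 → rank 3.5.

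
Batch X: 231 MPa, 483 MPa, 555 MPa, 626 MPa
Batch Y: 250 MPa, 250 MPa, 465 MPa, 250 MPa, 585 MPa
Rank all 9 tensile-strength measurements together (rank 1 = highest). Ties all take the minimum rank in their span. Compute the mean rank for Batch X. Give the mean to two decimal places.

Sorted (descending): 626, 585, 555, 483, 465, 250, 250, 250, 231
The 3 values of 250 occupy positions 6–8 → each gets rank 6.
Batch X values → pooled ranks: 231→9, 483→4, 555→3, 626→1
Mean rank = (9 + 4 + 3 + 1) / 4 = 4.25

4.25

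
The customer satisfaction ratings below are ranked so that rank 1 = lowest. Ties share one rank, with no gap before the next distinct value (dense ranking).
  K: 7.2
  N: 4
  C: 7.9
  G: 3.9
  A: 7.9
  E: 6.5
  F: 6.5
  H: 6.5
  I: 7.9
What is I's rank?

5

Sorted (ascending): 3.9, 4, 6.5, 6.5, 6.5, 7.2, 7.9, 7.9, 7.9
The 3 values of 6.5 share dense rank 3.
The 3 values of 7.9 share dense rank 5.
Remaining distinct values take the next consecutive integers.
I has value 7.9 → rank 5.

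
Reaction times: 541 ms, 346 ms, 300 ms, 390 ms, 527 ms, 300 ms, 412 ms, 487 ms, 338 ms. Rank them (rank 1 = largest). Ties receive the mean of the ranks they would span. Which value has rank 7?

338

Sorted (descending): 541, 527, 487, 412, 390, 346, 338, 300, 300
The 2 values of 300 occupy positions 8–9 → average rank (8+9)/2 = 8.5.
Rank 7 → value 338.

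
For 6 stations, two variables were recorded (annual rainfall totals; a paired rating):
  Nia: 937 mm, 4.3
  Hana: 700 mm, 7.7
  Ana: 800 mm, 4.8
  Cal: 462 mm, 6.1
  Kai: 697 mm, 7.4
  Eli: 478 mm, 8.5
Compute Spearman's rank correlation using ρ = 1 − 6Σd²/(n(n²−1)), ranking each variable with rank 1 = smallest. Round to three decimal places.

-0.600

Ranks of variable 1: 6, 4, 5, 1, 3, 2
Ranks of variable 2: 1, 5, 2, 3, 4, 6
d = r₁ − r₂: 5, -1, 3, -2, -1, -4
d²: 25, 1, 9, 4, 1, 16; Σd² = 56
ρ = 1 − 6·56/(6·35) = 1 − 336/210 = -0.600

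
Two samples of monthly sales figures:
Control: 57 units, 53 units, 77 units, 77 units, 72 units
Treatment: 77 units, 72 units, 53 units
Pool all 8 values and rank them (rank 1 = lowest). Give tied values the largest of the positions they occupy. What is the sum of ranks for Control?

Sorted (ascending): 53, 53, 57, 72, 72, 77, 77, 77
The 2 values of 53 occupy positions 1–2 → each gets rank 2.
The 2 values of 72 occupy positions 4–5 → each gets rank 5.
The 3 values of 77 occupy positions 6–8 → each gets rank 8.
Control values → pooled ranks: 57→3, 53→2, 77→8, 77→8, 72→5
Rank sum = 3 + 2 + 8 + 8 + 5 = 26

26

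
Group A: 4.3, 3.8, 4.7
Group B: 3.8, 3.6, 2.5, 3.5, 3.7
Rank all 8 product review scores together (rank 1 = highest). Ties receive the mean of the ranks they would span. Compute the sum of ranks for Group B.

29.5

Sorted (descending): 4.7, 4.3, 3.8, 3.8, 3.7, 3.6, 3.5, 2.5
The 2 values of 3.8 occupy positions 3–4 → average rank (3+4)/2 = 3.5.
Group B values → pooled ranks: 3.8→3.5, 3.6→6, 2.5→8, 3.5→7, 3.7→5
Rank sum = 3.5 + 6 + 8 + 7 + 5 = 29.5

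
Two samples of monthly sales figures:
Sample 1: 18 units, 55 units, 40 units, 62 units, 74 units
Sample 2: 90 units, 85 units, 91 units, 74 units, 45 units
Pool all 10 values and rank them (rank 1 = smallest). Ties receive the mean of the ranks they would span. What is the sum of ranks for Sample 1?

Sorted (ascending): 18, 40, 45, 55, 62, 74, 74, 85, 90, 91
The 2 values of 74 occupy positions 6–7 → average rank (6+7)/2 = 6.5.
Sample 1 values → pooled ranks: 18→1, 55→4, 40→2, 62→5, 74→6.5
Rank sum = 1 + 4 + 2 + 5 + 6.5 = 18.5

18.5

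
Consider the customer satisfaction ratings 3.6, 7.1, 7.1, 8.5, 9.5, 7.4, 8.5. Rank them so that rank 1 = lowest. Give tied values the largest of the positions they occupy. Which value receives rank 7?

Sorted (ascending): 3.6, 7.1, 7.1, 7.4, 8.5, 8.5, 9.5
The 2 values of 7.1 occupy positions 2–3 → each gets rank 3.
The 2 values of 8.5 occupy positions 5–6 → each gets rank 6.
Rank 7 → value 9.5.

9.5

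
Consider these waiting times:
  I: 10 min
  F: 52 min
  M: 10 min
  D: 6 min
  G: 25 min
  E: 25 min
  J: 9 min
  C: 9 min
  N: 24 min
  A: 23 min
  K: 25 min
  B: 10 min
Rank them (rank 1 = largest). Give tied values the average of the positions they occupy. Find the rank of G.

Sorted (descending): 52, 25, 25, 25, 24, 23, 10, 10, 10, 9, 9, 6
The 3 values of 25 occupy positions 2–4 → average rank 3.
The 3 values of 10 occupy positions 7–9 → average rank 8.
The 2 values of 9 occupy positions 10–11 → average rank (10+11)/2 = 10.5.
G has value 25 min → rank 3.

3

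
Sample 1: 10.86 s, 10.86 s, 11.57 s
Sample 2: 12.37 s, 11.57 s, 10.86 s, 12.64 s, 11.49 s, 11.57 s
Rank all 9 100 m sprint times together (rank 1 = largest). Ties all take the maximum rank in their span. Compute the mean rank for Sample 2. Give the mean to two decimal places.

Sorted (descending): 12.64, 12.37, 11.57, 11.57, 11.57, 11.49, 10.86, 10.86, 10.86
The 3 values of 11.57 occupy positions 3–5 → each gets rank 5.
The 3 values of 10.86 occupy positions 7–9 → each gets rank 9.
Sample 2 values → pooled ranks: 12.37→2, 11.57→5, 10.86→9, 12.64→1, 11.49→6, 11.57→5
Mean rank = (2 + 5 + 9 + 1 + 6 + 5) / 6 = 4.67

4.67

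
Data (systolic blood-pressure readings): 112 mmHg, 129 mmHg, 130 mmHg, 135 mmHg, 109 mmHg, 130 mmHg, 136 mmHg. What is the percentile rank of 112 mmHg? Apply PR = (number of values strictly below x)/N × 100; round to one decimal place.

N = 7.
Strictly below 112: 1. Equal to 112: 1.
PR = 1/7 × 100 = 14.3

14.3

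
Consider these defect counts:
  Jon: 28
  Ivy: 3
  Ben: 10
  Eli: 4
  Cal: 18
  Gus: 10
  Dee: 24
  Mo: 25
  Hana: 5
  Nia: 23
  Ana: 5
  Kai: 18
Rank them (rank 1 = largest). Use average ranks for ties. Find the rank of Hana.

Sorted (descending): 28, 25, 24, 23, 18, 18, 10, 10, 5, 5, 4, 3
The 2 values of 18 occupy positions 5–6 → average rank (5+6)/2 = 5.5.
The 2 values of 10 occupy positions 7–8 → average rank (7+8)/2 = 7.5.
The 2 values of 5 occupy positions 9–10 → average rank (9+10)/2 = 9.5.
Hana has value 5 → rank 9.5.

9.5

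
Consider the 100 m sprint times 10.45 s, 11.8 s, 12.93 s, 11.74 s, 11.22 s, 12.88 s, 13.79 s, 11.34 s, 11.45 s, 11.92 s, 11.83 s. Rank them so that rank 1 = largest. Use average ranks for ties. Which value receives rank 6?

Sorted (descending): 13.79, 12.93, 12.88, 11.92, 11.83, 11.8, 11.74, 11.45, 11.34, 11.22, 10.45
No ties — each value takes its position as its rank.
Rank 6 → value 11.8.

11.8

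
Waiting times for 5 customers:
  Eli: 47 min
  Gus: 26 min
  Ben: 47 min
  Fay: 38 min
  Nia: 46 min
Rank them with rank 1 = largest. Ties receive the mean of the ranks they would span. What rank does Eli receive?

Sorted (descending): 47, 47, 46, 38, 26
The 2 values of 47 occupy positions 1–2 → average rank (1+2)/2 = 1.5.
Eli has value 47 min → rank 1.5.

1.5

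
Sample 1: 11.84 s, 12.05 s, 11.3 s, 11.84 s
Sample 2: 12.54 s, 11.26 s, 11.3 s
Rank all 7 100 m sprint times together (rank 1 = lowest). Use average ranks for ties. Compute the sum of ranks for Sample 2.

10.5

Sorted (ascending): 11.26, 11.3, 11.3, 11.84, 11.84, 12.05, 12.54
The 2 values of 11.3 occupy positions 2–3 → average rank (2+3)/2 = 2.5.
The 2 values of 11.84 occupy positions 4–5 → average rank (4+5)/2 = 4.5.
Sample 2 values → pooled ranks: 12.54→7, 11.26→1, 11.3→2.5
Rank sum = 7 + 1 + 2.5 = 10.5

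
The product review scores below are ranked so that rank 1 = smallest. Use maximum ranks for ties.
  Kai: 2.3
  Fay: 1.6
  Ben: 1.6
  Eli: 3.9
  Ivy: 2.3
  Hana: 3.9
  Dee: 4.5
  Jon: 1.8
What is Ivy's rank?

Sorted (ascending): 1.6, 1.6, 1.8, 2.3, 2.3, 3.9, 3.9, 4.5
The 2 values of 1.6 occupy positions 1–2 → each gets rank 2.
The 2 values of 2.3 occupy positions 4–5 → each gets rank 5.
The 2 values of 3.9 occupy positions 6–7 → each gets rank 7.
Ivy has value 2.3 → rank 5.

5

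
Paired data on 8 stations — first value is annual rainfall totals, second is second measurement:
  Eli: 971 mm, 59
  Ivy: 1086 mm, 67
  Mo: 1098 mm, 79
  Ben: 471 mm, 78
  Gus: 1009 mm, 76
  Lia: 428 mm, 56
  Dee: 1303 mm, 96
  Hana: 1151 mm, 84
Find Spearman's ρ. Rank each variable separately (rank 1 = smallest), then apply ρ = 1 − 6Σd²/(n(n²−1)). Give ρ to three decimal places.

Ranks of variable 1: 3, 5, 6, 2, 4, 1, 8, 7
Ranks of variable 2: 2, 3, 6, 5, 4, 1, 8, 7
d = r₁ − r₂: 1, 2, 0, -3, 0, 0, 0, 0
d²: 1, 4, 0, 9, 0, 0, 0, 0; Σd² = 14
ρ = 1 − 6·14/(8·63) = 1 − 84/504 = 0.833

0.833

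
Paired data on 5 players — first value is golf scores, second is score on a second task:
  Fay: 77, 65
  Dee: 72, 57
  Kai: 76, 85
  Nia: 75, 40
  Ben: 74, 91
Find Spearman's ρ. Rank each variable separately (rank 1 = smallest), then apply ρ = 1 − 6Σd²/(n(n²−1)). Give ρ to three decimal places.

0.100

Ranks of variable 1: 5, 1, 4, 3, 2
Ranks of variable 2: 3, 2, 4, 1, 5
d = r₁ − r₂: 2, -1, 0, 2, -3
d²: 4, 1, 0, 4, 9; Σd² = 18
ρ = 1 − 6·18/(5·24) = 1 − 108/120 = 0.100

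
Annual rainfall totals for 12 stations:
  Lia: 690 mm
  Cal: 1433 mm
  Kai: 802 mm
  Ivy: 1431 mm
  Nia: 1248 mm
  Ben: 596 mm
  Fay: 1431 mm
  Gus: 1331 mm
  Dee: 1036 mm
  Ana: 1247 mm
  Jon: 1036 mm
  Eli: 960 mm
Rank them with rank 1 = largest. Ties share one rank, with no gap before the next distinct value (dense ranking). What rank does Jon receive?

6

Sorted (descending): 1433, 1431, 1431, 1331, 1248, 1247, 1036, 1036, 960, 802, 690, 596
The 2 values of 1431 share dense rank 2.
The 2 values of 1036 share dense rank 6.
Remaining distinct values take the next consecutive integers.
Jon has value 1036 mm → rank 6.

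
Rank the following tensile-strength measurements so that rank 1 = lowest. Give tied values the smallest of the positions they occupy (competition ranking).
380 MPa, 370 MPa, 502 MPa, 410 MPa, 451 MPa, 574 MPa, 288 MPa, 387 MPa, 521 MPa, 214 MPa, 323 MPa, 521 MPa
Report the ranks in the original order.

Sorted (ascending): 214, 288, 323, 370, 380, 387, 410, 451, 502, 521, 521, 574
The 2 values of 521 occupy positions 10–11 → each gets rank 10.

5, 4, 9, 7, 8, 12, 2, 6, 10, 1, 3, 10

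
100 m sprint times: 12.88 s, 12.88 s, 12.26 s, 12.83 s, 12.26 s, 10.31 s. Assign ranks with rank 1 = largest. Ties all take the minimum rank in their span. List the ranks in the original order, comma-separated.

Sorted (descending): 12.88, 12.88, 12.83, 12.26, 12.26, 10.31
The 2 values of 12.88 occupy positions 1–2 → each gets rank 1.
The 2 values of 12.26 occupy positions 4–5 → each gets rank 4.

1, 1, 4, 3, 4, 6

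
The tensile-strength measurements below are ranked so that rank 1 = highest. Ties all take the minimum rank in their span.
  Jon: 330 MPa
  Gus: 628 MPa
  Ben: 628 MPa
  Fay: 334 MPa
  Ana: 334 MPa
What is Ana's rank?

3

Sorted (descending): 628, 628, 334, 334, 330
The 2 values of 628 occupy positions 1–2 → each gets rank 1.
The 2 values of 334 occupy positions 3–4 → each gets rank 3.
Ana has value 334 MPa → rank 3.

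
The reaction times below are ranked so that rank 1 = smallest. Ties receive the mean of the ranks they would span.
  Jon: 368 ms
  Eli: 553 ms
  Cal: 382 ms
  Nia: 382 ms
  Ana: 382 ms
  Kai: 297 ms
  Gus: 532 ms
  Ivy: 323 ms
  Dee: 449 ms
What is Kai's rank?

1

Sorted (ascending): 297, 323, 368, 382, 382, 382, 449, 532, 553
The 3 values of 382 occupy positions 4–6 → average rank 5.
Kai has value 297 ms → rank 1.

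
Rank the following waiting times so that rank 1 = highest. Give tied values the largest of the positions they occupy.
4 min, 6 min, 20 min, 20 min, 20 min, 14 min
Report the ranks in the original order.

Sorted (descending): 20, 20, 20, 14, 6, 4
The 3 values of 20 occupy positions 1–3 → each gets rank 3.

6, 5, 3, 3, 3, 4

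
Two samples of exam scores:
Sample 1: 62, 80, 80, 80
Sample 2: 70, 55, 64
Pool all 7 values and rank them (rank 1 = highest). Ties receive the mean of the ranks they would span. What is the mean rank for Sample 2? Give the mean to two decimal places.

Sorted (descending): 80, 80, 80, 70, 64, 62, 55
The 3 values of 80 occupy positions 1–3 → average rank 2.
Sample 2 values → pooled ranks: 70→4, 55→7, 64→5
Mean rank = (4 + 7 + 5) / 3 = 5.33

5.33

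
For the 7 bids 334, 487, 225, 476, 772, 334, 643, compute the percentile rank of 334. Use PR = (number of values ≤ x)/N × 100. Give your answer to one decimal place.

42.9

N = 7.
Strictly below 334: 1. Equal to 334: 2.
PR = 3/7 × 100 = 42.9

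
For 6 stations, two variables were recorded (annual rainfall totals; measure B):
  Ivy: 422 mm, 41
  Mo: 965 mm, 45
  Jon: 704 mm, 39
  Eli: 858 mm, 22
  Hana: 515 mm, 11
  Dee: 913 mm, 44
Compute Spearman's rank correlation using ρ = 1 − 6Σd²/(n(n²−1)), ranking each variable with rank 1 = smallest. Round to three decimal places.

Ranks of variable 1: 1, 6, 3, 4, 2, 5
Ranks of variable 2: 4, 6, 3, 2, 1, 5
d = r₁ − r₂: -3, 0, 0, 2, 1, 0
d²: 9, 0, 0, 4, 1, 0; Σd² = 14
ρ = 1 − 6·14/(6·35) = 1 − 84/210 = 0.600

0.600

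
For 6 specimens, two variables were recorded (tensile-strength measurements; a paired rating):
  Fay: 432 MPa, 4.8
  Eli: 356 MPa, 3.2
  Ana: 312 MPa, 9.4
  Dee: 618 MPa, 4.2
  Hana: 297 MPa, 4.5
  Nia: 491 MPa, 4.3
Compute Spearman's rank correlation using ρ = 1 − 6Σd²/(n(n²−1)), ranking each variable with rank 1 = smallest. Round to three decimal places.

Ranks of variable 1: 4, 3, 2, 6, 1, 5
Ranks of variable 2: 5, 1, 6, 2, 4, 3
d = r₁ − r₂: -1, 2, -4, 4, -3, 2
d²: 1, 4, 16, 16, 9, 4; Σd² = 50
ρ = 1 − 6·50/(6·35) = 1 − 300/210 = -0.429

-0.429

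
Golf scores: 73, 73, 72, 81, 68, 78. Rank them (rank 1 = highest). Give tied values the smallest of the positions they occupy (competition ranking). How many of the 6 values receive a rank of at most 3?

Sorted (descending): 81, 78, 73, 73, 72, 68
The 2 values of 73 occupy positions 3–4 → each gets rank 3.
Ranks ≤ 3: {1, 2, 3, 3} → 4 values.

4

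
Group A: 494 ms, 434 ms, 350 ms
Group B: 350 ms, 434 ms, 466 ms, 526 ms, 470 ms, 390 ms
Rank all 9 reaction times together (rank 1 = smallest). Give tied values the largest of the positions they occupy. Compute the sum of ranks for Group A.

15

Sorted (ascending): 350, 350, 390, 434, 434, 466, 470, 494, 526
The 2 values of 350 occupy positions 1–2 → each gets rank 2.
The 2 values of 434 occupy positions 4–5 → each gets rank 5.
Group A values → pooled ranks: 494→8, 434→5, 350→2
Rank sum = 8 + 5 + 2 = 15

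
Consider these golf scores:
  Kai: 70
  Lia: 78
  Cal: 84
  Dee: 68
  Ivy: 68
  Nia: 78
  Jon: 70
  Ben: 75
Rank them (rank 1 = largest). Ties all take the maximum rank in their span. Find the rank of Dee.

Sorted (descending): 84, 78, 78, 75, 70, 70, 68, 68
The 2 values of 78 occupy positions 2–3 → each gets rank 3.
The 2 values of 70 occupy positions 5–6 → each gets rank 6.
The 2 values of 68 occupy positions 7–8 → each gets rank 8.
Dee has value 68 → rank 8.

8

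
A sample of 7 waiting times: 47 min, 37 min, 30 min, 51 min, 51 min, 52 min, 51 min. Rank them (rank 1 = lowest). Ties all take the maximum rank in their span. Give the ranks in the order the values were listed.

Sorted (ascending): 30, 37, 47, 51, 51, 51, 52
The 3 values of 51 occupy positions 4–6 → each gets rank 6.

3, 2, 1, 6, 6, 7, 6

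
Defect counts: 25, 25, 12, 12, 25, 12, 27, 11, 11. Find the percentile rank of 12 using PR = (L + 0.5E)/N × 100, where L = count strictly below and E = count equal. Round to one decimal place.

38.9

N = 9.
Strictly below 12: 2. Equal to 12: 3.
PR = (2 + 0.5·3)/9 × 100 = 38.9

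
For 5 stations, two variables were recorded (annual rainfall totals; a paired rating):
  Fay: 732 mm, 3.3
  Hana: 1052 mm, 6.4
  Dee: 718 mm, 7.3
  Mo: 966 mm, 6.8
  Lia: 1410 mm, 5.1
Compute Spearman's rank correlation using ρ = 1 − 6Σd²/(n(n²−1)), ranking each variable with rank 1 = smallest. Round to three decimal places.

Ranks of variable 1: 2, 4, 1, 3, 5
Ranks of variable 2: 1, 3, 5, 4, 2
d = r₁ − r₂: 1, 1, -4, -1, 3
d²: 1, 1, 16, 1, 9; Σd² = 28
ρ = 1 − 6·28/(5·24) = 1 − 168/120 = -0.400

-0.400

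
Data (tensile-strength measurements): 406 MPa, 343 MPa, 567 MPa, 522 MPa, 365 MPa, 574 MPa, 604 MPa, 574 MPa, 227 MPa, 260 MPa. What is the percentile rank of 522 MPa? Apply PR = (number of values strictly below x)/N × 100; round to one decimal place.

50.0

N = 10.
Strictly below 522: 5. Equal to 522: 1.
PR = 5/10 × 100 = 50.0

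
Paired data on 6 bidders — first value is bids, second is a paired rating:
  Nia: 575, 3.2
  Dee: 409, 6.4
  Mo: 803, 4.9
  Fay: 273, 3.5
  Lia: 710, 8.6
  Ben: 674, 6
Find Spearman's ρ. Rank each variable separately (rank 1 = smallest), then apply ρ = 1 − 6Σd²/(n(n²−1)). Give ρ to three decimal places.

Ranks of variable 1: 3, 2, 6, 1, 5, 4
Ranks of variable 2: 1, 5, 3, 2, 6, 4
d = r₁ − r₂: 2, -3, 3, -1, -1, 0
d²: 4, 9, 9, 1, 1, 0; Σd² = 24
ρ = 1 − 6·24/(6·35) = 1 − 144/210 = 0.314

0.314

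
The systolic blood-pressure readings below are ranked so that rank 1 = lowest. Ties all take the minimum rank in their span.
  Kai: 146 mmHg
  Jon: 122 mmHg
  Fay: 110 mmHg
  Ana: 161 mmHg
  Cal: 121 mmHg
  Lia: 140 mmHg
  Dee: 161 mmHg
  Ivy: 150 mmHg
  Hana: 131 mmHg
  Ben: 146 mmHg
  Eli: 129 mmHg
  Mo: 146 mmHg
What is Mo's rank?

Sorted (ascending): 110, 121, 122, 129, 131, 140, 146, 146, 146, 150, 161, 161
The 3 values of 146 occupy positions 7–9 → each gets rank 7.
The 2 values of 161 occupy positions 11–12 → each gets rank 11.
Mo has value 146 mmHg → rank 7.

7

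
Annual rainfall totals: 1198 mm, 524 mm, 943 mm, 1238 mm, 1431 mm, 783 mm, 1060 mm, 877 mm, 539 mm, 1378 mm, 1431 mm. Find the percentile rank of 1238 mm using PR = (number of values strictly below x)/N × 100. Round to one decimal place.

63.6

N = 11.
Strictly below 1238: 7. Equal to 1238: 1.
PR = 7/11 × 100 = 63.6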